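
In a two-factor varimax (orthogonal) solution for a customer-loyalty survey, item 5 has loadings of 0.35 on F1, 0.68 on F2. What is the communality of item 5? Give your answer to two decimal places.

h² = 0.35² + 0.68² = 0.1225 + 0.4624 = 0.5849

0.58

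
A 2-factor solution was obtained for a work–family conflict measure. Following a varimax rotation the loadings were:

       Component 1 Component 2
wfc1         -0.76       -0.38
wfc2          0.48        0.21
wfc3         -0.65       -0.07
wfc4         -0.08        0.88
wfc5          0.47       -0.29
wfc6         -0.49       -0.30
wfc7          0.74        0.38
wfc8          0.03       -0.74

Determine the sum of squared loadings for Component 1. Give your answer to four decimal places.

SS loadings for Component 1 = (-0.76)² + 0.48² + (-0.65)² + (-0.08)² + 0.47² + (-0.49)² + 0.74² + 0.03² = 0.5776 + 0.2304 + 0.4225 + 0.0064 + 0.2209 + 0.2401 + 0.5476 + 0.0009 = 2.2464

2.2464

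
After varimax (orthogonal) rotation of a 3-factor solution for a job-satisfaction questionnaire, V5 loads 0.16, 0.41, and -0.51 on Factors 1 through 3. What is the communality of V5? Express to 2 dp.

h² = 0.16² + 0.41² + (-0.51)² = 0.0256 + 0.1681 + 0.2601 = 0.4538

0.45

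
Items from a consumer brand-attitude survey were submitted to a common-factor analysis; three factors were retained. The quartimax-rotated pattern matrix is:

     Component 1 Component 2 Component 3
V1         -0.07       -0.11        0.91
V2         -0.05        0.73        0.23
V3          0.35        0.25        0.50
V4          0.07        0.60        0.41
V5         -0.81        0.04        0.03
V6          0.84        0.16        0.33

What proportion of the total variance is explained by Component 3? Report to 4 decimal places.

0.2348

SS loadings for Component 3 = 0.91² + 0.23² + 0.50² + 0.41² + 0.03² + 0.33² = 1.4089
Proportion of variance = 1.4089 / 6 = 0.2348.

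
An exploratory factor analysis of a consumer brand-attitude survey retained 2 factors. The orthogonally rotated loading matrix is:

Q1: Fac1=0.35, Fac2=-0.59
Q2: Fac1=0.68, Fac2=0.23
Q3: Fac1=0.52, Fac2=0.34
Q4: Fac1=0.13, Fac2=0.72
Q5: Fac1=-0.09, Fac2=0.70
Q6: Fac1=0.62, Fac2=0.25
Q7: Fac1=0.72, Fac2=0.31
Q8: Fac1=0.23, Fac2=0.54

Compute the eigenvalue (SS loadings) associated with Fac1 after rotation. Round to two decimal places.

SS loadings for Fac1 = 0.35² + 0.68² + 0.52² + 0.13² + (-0.09)² + 0.62² + 0.72² + 0.23² = 0.1225 + 0.4624 + 0.2704 + 0.0169 + 0.0081 + 0.3844 + 0.5184 + 0.0529 = 1.8360

1.84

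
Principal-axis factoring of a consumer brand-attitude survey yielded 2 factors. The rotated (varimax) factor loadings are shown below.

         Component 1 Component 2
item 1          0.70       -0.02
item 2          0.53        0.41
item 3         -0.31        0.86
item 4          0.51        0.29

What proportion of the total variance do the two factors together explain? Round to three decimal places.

SS loadings by factor: 1.1271, 0.9922; total = 2.1193.
Total variance with 4 standardized items is 4, so the solution explains 2.1193/4 = 0.5298.

0.530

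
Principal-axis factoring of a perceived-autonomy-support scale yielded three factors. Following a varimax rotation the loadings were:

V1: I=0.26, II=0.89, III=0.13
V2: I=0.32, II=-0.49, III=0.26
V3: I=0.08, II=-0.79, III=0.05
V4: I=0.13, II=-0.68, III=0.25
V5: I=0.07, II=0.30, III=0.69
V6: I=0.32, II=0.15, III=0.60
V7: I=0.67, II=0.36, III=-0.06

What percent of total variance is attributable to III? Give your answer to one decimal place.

14.1%

SS loadings for III = 0.13² + 0.26² + 0.05² + 0.25² + 0.69² + 0.60² + (-0.06)² = 0.9892
With 7 standardized items, total variance = 7. Proportion = 0.9892/7 = 0.1413 → 14.13%.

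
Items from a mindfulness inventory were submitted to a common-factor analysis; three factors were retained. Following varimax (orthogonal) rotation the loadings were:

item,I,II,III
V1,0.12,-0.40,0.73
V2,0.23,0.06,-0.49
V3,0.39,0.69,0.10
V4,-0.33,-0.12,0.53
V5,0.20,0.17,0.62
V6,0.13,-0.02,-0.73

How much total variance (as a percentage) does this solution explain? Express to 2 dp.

50.83%

Communalities: 0.7073, 0.2966, 0.6382, 0.4042, 0.4533, 0.5502; Σh² = 3.0498.
Total variance with 6 standardized items is 6, so the solution explains 3.0498/6 = 0.5083 = 50.83%.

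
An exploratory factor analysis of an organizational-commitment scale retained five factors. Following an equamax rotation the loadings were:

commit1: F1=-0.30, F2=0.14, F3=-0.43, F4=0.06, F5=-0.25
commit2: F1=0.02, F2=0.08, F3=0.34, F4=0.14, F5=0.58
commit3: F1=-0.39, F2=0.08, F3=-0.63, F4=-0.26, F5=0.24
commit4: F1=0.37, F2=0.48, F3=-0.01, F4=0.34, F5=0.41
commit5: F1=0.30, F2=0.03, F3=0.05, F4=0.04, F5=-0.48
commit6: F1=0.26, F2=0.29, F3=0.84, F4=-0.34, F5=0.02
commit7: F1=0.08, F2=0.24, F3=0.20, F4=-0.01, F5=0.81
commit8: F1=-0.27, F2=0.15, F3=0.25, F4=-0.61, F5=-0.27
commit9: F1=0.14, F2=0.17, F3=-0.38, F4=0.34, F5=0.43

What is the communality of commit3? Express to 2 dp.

h² = (-0.39)² + 0.08² + (-0.63)² + (-0.26)² + 0.24² = 0.1521 + 0.0064 + 0.3969 + 0.0676 + 0.0576 = 0.6806

0.68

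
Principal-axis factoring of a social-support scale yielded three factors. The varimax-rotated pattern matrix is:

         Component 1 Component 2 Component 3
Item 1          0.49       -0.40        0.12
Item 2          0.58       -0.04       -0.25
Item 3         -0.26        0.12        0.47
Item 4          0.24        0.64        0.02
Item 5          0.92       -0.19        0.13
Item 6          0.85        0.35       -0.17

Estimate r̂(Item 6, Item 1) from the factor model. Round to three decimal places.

0.256

r̂ = Σ λ_i·λ_j across factors = (0.85)(0.49) + (0.35)(-0.40) + (-0.17)(0.12)
  = +0.4165 -0.1400 -0.0204 = 0.2561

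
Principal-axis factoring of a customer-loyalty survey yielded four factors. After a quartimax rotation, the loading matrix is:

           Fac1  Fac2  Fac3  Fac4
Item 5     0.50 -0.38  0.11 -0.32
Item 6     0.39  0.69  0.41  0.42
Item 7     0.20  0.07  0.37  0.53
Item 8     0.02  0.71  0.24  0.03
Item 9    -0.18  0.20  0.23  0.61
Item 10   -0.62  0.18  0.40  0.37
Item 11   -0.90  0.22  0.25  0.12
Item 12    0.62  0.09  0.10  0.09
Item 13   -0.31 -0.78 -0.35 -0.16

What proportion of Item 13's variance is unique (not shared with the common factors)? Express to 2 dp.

h² = (-0.31)² + (-0.78)² + (-0.35)² + (-0.16)² = 0.0961 + 0.6084 + 0.1225 + 0.0256 = 0.8526
Uniqueness u² = 1 − h² = 1 − 0.8526 = 0.1474

0.15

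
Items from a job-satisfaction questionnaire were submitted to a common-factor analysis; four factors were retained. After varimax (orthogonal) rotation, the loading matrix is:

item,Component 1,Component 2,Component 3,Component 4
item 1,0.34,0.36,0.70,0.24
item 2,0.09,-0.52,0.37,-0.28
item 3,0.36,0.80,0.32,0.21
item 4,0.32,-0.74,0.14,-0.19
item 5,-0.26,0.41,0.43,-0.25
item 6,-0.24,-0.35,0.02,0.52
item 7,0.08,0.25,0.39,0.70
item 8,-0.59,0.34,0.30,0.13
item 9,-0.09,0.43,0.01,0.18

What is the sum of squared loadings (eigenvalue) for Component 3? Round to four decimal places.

SS loadings for Component 3 = 0.70² + 0.37² + 0.32² + 0.14² + 0.43² + 0.02² + 0.39² + 0.30² + 0.01² = 0.4900 + 0.1369 + 0.1024 + 0.0196 + 0.1849 + 0.0004 + 0.1521 + 0.0900 + 0.0001 = 1.1764

1.1764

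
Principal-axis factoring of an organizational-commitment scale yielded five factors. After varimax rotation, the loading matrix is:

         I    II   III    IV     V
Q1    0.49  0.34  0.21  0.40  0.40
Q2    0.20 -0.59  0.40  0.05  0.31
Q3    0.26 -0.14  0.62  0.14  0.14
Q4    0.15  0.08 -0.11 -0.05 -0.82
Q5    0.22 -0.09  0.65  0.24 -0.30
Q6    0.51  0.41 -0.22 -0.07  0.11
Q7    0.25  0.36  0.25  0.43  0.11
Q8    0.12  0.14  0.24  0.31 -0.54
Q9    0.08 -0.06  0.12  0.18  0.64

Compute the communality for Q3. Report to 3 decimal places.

0.511

h² = 0.26² + (-0.14)² + 0.62² + 0.14² + 0.14² = 0.0676 + 0.0196 + 0.3844 + 0.0196 + 0.0196 = 0.5108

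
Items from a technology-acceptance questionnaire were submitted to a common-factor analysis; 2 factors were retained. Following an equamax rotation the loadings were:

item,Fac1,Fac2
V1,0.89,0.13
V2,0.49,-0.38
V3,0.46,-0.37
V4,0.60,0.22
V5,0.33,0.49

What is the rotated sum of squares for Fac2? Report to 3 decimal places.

SS loadings for Fac2 = 0.13² + (-0.38)² + (-0.37)² + 0.22² + 0.49² = 0.0169 + 0.1444 + 0.1369 + 0.0484 + 0.2401 = 0.5867

0.587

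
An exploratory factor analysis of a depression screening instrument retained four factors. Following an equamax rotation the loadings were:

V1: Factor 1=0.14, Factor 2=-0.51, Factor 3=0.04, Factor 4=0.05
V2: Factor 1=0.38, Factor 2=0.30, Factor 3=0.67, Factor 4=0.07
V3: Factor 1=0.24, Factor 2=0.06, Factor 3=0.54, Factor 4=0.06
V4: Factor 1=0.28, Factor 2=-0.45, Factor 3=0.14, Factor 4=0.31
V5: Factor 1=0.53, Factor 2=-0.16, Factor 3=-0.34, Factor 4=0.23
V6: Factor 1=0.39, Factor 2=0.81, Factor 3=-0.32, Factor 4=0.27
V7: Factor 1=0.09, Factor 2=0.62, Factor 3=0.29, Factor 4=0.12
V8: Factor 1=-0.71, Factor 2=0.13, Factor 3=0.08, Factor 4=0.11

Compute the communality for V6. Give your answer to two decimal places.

h² = 0.39² + 0.81² + (-0.32)² + 0.27² = 0.1521 + 0.6561 + 0.1024 + 0.0729 = 0.9835

0.98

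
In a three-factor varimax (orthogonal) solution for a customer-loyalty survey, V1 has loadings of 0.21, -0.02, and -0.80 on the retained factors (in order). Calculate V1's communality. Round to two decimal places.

0.68

h² = 0.21² + (-0.02)² + (-0.80)² = 0.0441 + 0.0004 + 0.6400 = 0.6845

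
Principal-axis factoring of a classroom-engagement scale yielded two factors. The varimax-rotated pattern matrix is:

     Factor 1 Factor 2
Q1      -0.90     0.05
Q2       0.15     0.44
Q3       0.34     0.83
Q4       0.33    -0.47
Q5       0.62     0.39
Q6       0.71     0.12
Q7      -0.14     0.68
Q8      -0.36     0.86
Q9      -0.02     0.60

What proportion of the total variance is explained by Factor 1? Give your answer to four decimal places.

SS loadings for Factor 1 = (-0.90)² + 0.15² + 0.34² + 0.33² + 0.62² + 0.71² + (-0.14)² + (-0.36)² + (-0.02)² = 2.0951
Proportion of variance = 2.0951 / 9 = 0.2328.

0.2328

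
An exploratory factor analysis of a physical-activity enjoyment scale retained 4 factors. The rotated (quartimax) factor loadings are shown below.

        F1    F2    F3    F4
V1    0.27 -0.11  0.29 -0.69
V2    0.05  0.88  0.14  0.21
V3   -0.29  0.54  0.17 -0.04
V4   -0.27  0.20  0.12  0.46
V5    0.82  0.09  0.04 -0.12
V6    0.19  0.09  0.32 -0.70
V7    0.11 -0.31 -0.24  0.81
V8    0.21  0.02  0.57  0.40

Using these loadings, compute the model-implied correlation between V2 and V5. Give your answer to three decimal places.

r̂ = Σ λ_i·λ_j across factors = (0.05)(0.82) + (0.88)(0.09) + (0.14)(0.04) + (0.21)(-0.12)
  = +0.0410 +0.0792 +0.0056 -0.0252 = 0.1006

0.101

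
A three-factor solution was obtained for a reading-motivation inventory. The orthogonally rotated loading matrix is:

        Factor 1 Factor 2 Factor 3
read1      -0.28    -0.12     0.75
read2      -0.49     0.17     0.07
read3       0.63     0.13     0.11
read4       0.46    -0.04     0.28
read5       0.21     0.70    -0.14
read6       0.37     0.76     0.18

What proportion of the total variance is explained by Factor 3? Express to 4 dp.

0.1183

SS loadings for Factor 3 = 0.75² + 0.07² + 0.11² + 0.28² + (-0.14)² + 0.18² = 0.7099
Proportion of variance = 0.7099 / 6 = 0.1183.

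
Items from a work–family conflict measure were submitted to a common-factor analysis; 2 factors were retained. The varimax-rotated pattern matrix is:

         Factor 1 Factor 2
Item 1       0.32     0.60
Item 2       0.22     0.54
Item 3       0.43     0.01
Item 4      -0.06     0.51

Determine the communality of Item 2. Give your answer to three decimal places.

h² = 0.22² + 0.54² = 0.0484 + 0.2916 = 0.3400

0.340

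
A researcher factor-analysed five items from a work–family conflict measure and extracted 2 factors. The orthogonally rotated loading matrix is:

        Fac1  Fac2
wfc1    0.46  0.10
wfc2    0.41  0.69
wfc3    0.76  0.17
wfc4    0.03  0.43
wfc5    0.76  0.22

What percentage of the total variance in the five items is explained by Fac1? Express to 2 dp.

30.72%

SS loadings for Fac1 = 0.46² + 0.41² + 0.76² + 0.03² + 0.76² = 1.5358
With 5 standardized items, total variance = 5. Proportion = 1.5358/5 = 0.3072 → 30.72%.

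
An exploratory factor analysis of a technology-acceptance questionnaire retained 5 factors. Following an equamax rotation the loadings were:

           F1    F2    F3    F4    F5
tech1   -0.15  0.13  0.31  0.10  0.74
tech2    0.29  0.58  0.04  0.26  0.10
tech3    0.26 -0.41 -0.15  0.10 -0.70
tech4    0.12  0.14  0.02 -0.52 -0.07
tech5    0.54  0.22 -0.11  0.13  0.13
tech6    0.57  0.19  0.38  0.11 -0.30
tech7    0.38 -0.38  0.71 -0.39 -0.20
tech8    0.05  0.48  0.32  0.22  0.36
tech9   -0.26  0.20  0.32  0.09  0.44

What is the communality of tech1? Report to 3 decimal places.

h² = (-0.15)² + 0.13² + 0.31² + 0.10² + 0.74² = 0.0225 + 0.0169 + 0.0961 + 0.0100 + 0.5476 = 0.6931

0.693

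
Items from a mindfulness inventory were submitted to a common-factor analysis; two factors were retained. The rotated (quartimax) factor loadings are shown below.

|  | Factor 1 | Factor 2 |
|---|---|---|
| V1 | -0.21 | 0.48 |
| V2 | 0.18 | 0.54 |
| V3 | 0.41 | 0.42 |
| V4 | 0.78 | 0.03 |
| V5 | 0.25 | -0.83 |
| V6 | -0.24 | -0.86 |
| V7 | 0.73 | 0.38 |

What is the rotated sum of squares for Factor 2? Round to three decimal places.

2.272

SS loadings for Factor 2 = 0.48² + 0.54² + 0.42² + 0.03² + (-0.83)² + (-0.86)² + 0.38² = 0.2304 + 0.2916 + 0.1764 + 0.0009 + 0.6889 + 0.7396 + 0.1444 = 2.2722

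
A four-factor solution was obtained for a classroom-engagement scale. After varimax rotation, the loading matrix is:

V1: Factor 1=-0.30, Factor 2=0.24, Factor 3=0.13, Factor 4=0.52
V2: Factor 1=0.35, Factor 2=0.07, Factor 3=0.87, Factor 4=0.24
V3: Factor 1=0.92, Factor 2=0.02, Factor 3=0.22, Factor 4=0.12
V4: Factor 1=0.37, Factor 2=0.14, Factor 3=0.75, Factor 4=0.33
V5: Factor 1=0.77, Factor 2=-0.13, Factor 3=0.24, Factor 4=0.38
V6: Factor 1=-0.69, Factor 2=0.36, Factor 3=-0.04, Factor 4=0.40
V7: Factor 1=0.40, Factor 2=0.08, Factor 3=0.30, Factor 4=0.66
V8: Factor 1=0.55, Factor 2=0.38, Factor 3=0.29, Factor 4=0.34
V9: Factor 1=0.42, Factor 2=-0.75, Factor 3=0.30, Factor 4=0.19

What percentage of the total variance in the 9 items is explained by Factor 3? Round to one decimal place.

SS loadings for Factor 3 = 0.13² + 0.87² + 0.22² + 0.75² + 0.24² + (-0.04)² + 0.30² + 0.29² + 0.30² = 1.7080
With 9 standardized items, total variance = 9. Proportion = 1.7080/9 = 0.1898 → 18.98%.

19.0%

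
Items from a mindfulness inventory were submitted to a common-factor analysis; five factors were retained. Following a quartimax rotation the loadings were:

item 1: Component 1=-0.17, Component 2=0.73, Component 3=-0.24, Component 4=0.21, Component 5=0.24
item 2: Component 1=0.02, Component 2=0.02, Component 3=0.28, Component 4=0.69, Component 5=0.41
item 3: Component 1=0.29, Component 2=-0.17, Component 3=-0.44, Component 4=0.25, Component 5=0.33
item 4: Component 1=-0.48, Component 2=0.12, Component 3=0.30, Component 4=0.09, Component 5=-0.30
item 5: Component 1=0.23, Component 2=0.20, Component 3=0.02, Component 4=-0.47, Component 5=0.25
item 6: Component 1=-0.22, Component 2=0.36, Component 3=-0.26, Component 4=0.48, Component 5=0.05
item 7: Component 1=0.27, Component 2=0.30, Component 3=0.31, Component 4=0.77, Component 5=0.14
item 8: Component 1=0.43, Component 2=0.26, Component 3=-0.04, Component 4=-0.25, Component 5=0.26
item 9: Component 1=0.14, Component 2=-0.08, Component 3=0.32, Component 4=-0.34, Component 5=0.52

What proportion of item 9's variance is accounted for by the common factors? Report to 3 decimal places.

0.514

h² = 0.14² + (-0.08)² + 0.32² + (-0.34)² + 0.52² = 0.0196 + 0.0064 + 0.1024 + 0.1156 + 0.2704 = 0.5144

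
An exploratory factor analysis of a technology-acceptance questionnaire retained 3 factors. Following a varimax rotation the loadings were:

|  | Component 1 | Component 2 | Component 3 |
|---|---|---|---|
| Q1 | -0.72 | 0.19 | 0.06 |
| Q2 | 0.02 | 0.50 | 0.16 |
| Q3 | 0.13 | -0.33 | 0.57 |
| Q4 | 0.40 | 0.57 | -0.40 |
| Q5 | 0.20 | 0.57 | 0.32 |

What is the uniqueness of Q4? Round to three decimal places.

h² = 0.40² + 0.57² + (-0.40)² = 0.1600 + 0.3249 + 0.1600 = 0.6449
Uniqueness u² = 1 − h² = 1 − 0.6449 = 0.3551

0.355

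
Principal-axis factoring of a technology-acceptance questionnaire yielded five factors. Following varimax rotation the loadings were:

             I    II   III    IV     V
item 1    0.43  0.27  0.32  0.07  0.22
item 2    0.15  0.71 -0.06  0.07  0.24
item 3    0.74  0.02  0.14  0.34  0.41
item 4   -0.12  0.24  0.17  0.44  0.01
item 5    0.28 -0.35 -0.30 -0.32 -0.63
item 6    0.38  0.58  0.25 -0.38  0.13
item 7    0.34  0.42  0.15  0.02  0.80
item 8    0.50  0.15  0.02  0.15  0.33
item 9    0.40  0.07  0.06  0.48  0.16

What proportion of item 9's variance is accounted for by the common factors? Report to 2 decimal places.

h² = 0.40² + 0.07² + 0.06² + 0.48² + 0.16² = 0.1600 + 0.0049 + 0.0036 + 0.2304 + 0.0256 = 0.4245

0.42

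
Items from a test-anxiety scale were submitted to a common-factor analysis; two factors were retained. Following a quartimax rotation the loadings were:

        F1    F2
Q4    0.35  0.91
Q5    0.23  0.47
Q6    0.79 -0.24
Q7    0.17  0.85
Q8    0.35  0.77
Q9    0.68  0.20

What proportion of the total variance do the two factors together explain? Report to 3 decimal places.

0.646

SS loadings by factor: 1.4133, 2.4620; total = 3.8753.
Total variance with 6 standardized items is 6, so the solution explains 3.8753/6 = 0.6459.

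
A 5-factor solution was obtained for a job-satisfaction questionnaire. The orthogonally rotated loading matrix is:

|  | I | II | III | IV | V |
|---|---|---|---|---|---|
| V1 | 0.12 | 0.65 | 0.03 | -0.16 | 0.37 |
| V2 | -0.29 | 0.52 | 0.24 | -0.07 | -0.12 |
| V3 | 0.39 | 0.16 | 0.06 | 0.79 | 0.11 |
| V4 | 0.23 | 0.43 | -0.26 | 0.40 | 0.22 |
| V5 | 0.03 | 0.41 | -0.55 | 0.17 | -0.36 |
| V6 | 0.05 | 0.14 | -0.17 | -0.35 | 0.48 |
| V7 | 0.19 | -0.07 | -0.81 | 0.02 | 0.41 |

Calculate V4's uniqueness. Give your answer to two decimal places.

0.49

h² = 0.23² + 0.43² + (-0.26)² + 0.40² + 0.22² = 0.0529 + 0.1849 + 0.0676 + 0.1600 + 0.0484 = 0.5138
Uniqueness u² = 1 − h² = 1 − 0.5138 = 0.4862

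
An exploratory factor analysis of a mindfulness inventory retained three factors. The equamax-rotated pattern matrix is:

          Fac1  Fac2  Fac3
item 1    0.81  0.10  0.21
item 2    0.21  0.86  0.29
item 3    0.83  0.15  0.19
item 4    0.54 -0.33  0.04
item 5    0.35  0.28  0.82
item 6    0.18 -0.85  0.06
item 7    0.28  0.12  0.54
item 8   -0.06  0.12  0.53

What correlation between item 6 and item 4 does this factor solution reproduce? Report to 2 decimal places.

r̂ = Σ λ_i·λ_j across factors = (0.18)(0.54) + (-0.85)(-0.33) + (0.06)(0.04)
  = +0.0972 +0.2805 +0.0024 = 0.3801

0.38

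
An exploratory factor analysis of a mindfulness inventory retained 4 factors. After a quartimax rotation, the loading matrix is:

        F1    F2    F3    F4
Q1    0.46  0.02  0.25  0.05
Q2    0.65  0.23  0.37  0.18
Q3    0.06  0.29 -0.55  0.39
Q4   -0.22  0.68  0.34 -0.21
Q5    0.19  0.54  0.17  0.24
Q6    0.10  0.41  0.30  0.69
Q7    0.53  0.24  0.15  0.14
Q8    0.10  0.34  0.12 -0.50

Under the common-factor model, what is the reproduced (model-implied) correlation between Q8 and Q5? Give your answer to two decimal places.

0.10

r̂ = Σ λ_i·λ_j across factors = (0.10)(0.19) + (0.34)(0.54) + (0.12)(0.17) + (-0.50)(0.24)
  = +0.0190 +0.1836 +0.0204 -0.1200 = 0.1030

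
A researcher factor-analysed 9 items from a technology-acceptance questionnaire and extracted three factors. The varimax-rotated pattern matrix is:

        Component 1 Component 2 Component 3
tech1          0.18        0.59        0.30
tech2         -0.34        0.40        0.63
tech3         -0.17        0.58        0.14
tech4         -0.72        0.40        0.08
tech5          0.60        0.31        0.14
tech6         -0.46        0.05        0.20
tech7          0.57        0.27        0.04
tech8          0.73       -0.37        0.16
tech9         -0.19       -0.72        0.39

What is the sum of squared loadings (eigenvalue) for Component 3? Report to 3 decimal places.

SS loadings for Component 3 = 0.30² + 0.63² + 0.14² + 0.08² + 0.14² + 0.20² + 0.04² + 0.16² + 0.39² = 0.0900 + 0.3969 + 0.0196 + 0.0064 + 0.0196 + 0.0400 + 0.0016 + 0.0256 + 0.1521 = 0.7518

0.752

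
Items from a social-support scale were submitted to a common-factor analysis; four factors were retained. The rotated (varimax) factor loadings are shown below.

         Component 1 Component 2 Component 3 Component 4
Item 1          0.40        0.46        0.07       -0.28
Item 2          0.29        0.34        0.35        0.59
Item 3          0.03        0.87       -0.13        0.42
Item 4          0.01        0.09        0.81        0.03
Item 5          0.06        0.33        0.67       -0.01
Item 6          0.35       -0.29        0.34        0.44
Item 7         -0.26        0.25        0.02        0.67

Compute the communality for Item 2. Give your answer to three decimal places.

0.670

h² = 0.29² + 0.34² + 0.35² + 0.59² = 0.0841 + 0.1156 + 0.1225 + 0.3481 = 0.6703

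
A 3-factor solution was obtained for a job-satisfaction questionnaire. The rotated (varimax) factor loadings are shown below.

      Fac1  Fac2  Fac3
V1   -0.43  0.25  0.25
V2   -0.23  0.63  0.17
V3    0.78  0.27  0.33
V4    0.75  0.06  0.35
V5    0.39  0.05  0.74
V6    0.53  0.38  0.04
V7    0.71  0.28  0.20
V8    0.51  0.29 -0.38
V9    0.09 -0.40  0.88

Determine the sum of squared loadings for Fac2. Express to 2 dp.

SS loadings for Fac2 = 0.25² + 0.63² + 0.27² + 0.06² + 0.05² + 0.38² + 0.28² + 0.29² + (-0.40)² = 0.0625 + 0.3969 + 0.0729 + 0.0036 + 0.0025 + 0.1444 + 0.0784 + 0.0841 + 0.1600 = 1.0053

1.01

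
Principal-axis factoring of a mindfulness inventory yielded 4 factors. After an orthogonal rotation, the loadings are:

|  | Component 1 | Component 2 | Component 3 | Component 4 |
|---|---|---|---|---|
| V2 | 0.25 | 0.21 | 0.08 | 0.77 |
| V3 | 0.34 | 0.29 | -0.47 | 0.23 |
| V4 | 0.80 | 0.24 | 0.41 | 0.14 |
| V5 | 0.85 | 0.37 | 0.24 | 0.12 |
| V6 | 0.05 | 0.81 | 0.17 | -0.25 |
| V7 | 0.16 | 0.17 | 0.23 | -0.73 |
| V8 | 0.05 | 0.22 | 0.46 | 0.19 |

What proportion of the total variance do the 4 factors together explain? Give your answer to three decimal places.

Communalities: 0.7059, 0.4735, 0.8853, 0.9314, 0.7500, 0.6403, 0.2986; Σh² = 4.6850.
Total variance with 7 standardized items is 7, so the solution explains 4.6850/7 = 0.6693.

0.669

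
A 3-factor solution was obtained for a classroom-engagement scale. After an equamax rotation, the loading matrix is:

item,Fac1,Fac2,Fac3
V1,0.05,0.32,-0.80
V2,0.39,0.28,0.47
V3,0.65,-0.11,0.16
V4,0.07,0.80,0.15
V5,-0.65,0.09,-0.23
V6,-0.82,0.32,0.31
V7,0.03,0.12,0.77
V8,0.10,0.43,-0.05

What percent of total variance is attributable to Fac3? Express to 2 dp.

20.67%

SS loadings for Fac3 = (-0.80)² + 0.47² + 0.16² + 0.15² + (-0.23)² + 0.31² + 0.77² + (-0.05)² = 1.6534
With 8 standardized items, total variance = 8. Proportion = 1.6534/8 = 0.2067 → 20.67%.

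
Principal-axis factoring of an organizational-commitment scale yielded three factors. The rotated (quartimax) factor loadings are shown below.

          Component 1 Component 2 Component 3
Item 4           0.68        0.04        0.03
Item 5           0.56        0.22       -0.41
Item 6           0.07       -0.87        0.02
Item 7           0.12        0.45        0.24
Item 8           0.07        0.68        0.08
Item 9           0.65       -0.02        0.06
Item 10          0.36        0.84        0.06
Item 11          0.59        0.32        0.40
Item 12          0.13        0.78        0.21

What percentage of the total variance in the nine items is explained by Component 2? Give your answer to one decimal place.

SS loadings for Component 2 = 0.04² + 0.22² + (-0.87)² + 0.45² + 0.68² + (-0.02)² + 0.84² + 0.32² + 0.78² = 2.8886
With 9 standardized items, total variance = 9. Proportion = 2.8886/9 = 0.3210 → 32.10%.

32.1%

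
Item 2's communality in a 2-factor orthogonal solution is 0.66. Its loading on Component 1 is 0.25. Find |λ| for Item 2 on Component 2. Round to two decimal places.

0.77

Under orthogonal rotation h² = Σλ², so λ_Component 2² = h² − (0.0625) = 0.66 − 0.0625 = 0.5975.
|λ| = √0.5975 = 0.7730.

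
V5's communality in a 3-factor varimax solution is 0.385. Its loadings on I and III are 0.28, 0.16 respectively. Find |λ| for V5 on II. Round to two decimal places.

0.53

Under orthogonal rotation h² = Σλ², so λ_II² = h² − (0.1040) = 0.385 − 0.1040 = 0.2810.
|λ| = √0.2810 = 0.5301.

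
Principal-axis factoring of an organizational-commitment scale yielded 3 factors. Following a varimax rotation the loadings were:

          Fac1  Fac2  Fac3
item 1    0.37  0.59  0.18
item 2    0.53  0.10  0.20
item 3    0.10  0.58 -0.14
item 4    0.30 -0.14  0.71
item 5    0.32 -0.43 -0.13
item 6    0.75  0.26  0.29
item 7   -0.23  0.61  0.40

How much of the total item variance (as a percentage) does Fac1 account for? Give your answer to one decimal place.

17.7%

SS loadings for Fac1 = 0.37² + 0.53² + 0.10² + 0.30² + 0.32² + 0.75² + (-0.23)² = 1.2356
With 7 standardized items, total variance = 7. Proportion = 1.2356/7 = 0.1765 → 17.65%.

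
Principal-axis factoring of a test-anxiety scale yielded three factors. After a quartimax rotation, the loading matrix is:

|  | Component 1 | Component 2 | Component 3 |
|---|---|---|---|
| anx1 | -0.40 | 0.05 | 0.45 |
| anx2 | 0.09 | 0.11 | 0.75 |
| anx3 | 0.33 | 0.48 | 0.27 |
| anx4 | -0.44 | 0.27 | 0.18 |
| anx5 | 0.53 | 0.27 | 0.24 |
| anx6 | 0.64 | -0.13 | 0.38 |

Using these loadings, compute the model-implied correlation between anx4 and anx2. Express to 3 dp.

r̂ = Σ λ_i·λ_j across factors = (-0.44)(0.09) + (0.27)(0.11) + (0.18)(0.75)
  = -0.0396 +0.0297 +0.1350 = 0.1251

0.125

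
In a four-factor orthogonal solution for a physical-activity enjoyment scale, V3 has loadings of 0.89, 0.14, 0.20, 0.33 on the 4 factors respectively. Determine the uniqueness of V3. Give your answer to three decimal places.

0.039

h² = 0.89² + 0.14² + 0.20² + 0.33² = 0.7921 + 0.0196 + 0.0400 + 0.1089 = 0.9606
Uniqueness u² = 1 − h² = 1 − 0.9606 = 0.0394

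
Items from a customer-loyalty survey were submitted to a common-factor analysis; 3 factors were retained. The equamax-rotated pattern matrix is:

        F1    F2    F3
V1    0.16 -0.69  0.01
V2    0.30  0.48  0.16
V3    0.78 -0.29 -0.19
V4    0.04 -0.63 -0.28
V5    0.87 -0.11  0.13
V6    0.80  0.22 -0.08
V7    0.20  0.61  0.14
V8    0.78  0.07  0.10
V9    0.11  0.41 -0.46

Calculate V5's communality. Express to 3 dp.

0.786

h² = 0.87² + (-0.11)² + 0.13² = 0.7569 + 0.0121 + 0.0169 = 0.7859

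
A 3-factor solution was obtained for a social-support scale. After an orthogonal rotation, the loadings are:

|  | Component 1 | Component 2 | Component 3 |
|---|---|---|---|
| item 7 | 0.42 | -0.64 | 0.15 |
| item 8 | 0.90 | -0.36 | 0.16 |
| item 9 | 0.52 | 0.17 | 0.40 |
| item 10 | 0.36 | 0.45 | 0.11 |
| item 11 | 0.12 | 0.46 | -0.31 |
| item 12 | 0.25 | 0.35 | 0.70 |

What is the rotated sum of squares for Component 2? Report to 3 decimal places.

1.105

SS loadings for Component 2 = (-0.64)² + (-0.36)² + 0.17² + 0.45² + 0.46² + 0.35² = 0.4096 + 0.1296 + 0.0289 + 0.2025 + 0.2116 + 0.1225 = 1.1047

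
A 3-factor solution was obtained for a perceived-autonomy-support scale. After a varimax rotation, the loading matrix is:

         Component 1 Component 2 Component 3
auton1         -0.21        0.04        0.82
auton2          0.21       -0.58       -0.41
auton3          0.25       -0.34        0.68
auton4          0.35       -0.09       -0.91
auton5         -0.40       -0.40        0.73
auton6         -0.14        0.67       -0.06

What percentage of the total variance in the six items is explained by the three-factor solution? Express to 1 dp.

69.8%

Communalities: 0.7181, 0.5486, 0.6405, 0.9587, 0.8529, 0.4721; Σh² = 4.1909.
Total variance with 6 standardized items is 6, so the solution explains 4.1909/6 = 0.6985 = 69.85%.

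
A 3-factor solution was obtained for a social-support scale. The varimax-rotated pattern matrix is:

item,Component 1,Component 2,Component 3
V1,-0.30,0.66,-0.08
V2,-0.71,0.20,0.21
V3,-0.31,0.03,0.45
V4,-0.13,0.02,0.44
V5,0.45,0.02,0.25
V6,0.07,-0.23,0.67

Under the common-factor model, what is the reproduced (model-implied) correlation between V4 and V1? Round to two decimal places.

r̂ = Σ λ_i·λ_j across factors = (-0.13)(-0.30) + (0.02)(0.66) + (0.44)(-0.08)
  = +0.0390 +0.0132 -0.0352 = 0.0170

0.02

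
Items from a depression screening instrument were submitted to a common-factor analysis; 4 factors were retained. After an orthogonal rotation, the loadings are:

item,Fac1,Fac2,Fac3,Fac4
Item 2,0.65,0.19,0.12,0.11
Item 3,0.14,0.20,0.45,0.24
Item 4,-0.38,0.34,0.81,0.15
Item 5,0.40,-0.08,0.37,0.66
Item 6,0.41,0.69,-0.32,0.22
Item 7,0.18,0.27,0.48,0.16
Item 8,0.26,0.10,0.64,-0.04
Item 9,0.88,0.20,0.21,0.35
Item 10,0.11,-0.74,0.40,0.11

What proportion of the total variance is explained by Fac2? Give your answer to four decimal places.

SS loadings for Fac2 = 0.19² + 0.20² + 0.34² + (-0.08)² + 0.69² + 0.27² + 0.10² + 0.20² + (-0.74)² = 1.3447
Proportion of variance = 1.3447 / 9 = 0.1494.

0.1494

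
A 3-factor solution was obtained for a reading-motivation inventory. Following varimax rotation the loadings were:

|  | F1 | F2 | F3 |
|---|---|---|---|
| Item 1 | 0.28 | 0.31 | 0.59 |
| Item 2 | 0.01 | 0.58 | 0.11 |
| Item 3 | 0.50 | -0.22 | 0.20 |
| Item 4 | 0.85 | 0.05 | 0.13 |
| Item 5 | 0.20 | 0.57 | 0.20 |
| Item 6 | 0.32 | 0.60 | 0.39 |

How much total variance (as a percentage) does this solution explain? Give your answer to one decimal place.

SS loadings by factor: 1.1934, 1.1683, 0.6092; total = 2.9709.
Total variance with 6 standardized items is 6, so the solution explains 2.9709/6 = 0.4951 = 49.51%.

49.5%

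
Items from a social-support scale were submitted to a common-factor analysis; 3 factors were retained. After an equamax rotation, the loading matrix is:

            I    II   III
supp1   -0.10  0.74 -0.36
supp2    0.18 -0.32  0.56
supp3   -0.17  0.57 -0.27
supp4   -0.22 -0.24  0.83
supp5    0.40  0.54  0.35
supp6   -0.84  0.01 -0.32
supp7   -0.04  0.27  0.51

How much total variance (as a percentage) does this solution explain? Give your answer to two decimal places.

Communalities: 0.6872, 0.4484, 0.4267, 0.7949, 0.5741, 0.8081, 0.3346; Σh² = 4.0740.
Total variance with 7 standardized items is 7, so the solution explains 4.0740/7 = 0.5820 = 58.20%.

58.20%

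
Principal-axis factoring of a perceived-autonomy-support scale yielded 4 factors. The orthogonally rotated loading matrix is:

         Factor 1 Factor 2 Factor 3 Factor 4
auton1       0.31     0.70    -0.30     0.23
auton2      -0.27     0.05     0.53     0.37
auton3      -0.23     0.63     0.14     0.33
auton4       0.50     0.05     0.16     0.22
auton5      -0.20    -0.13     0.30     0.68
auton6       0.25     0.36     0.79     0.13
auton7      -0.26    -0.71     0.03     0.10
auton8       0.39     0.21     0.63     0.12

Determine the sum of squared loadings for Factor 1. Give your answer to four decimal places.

0.7941

SS loadings for Factor 1 = 0.31² + (-0.27)² + (-0.23)² + 0.50² + (-0.20)² + 0.25² + (-0.26)² + 0.39² = 0.0961 + 0.0729 + 0.0529 + 0.2500 + 0.0400 + 0.0625 + 0.0676 + 0.1521 = 0.7941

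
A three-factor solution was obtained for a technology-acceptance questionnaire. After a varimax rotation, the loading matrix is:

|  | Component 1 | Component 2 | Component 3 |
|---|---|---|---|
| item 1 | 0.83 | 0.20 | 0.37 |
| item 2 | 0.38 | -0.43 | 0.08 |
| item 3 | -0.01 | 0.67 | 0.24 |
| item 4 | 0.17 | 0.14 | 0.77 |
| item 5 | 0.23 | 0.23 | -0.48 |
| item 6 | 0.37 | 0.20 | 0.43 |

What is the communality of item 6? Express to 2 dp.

h² = 0.37² + 0.20² + 0.43² = 0.1369 + 0.0400 + 0.1849 = 0.3618

0.36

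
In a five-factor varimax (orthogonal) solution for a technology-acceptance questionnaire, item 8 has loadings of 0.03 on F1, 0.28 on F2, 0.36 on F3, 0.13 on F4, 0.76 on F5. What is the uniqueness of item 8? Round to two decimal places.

0.20

h² = 0.03² + 0.28² + 0.36² + 0.13² + 0.76² = 0.0009 + 0.0784 + 0.1296 + 0.0169 + 0.5776 = 0.8034
Uniqueness u² = 1 − h² = 1 − 0.8034 = 0.1966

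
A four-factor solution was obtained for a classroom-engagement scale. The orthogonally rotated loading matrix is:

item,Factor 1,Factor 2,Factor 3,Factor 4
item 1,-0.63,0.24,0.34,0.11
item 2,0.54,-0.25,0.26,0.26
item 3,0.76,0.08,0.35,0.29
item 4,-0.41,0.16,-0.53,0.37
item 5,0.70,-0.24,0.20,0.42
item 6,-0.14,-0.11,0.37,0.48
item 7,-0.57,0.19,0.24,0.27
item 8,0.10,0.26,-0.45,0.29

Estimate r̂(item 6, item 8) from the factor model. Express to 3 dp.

r̂ = Σ λ_i·λ_j across factors = (-0.14)(0.10) + (-0.11)(0.26) + (0.37)(-0.45) + (0.48)(0.29)
  = -0.0140 -0.0286 -0.1665 +0.1392 = -0.0699

-0.070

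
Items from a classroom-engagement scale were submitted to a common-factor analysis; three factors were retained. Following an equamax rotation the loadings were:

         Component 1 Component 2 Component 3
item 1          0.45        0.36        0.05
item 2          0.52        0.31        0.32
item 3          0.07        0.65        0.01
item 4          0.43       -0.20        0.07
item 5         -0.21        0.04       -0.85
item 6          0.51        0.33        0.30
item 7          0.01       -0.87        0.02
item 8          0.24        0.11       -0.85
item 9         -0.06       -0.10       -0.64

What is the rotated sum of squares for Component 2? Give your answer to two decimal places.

1.58

SS loadings for Component 2 = 0.36² + 0.31² + 0.65² + (-0.20)² + 0.04² + 0.33² + (-0.87)² + 0.11² + (-0.10)² = 0.1296 + 0.0961 + 0.4225 + 0.0400 + 0.0016 + 0.1089 + 0.7569 + 0.0121 + 0.0100 = 1.5777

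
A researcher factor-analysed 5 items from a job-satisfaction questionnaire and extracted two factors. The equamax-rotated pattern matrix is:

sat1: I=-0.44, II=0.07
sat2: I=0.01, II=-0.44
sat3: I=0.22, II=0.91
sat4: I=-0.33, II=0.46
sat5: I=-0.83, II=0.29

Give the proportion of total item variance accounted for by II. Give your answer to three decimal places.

SS loadings for II = 0.07² + (-0.44)² + 0.91² + 0.46² + 0.29² = 1.3223
Proportion of variance = 1.3223 / 5 = 0.2645.

0.264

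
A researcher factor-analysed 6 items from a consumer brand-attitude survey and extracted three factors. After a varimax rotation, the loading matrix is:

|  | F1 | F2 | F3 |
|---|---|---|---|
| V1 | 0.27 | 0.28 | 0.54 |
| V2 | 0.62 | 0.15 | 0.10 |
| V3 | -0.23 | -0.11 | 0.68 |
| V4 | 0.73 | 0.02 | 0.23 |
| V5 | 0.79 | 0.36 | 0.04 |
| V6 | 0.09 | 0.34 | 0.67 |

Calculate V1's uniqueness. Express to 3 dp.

0.557

h² = 0.27² + 0.28² + 0.54² = 0.0729 + 0.0784 + 0.2916 = 0.4429
Uniqueness u² = 1 − h² = 1 − 0.4429 = 0.5571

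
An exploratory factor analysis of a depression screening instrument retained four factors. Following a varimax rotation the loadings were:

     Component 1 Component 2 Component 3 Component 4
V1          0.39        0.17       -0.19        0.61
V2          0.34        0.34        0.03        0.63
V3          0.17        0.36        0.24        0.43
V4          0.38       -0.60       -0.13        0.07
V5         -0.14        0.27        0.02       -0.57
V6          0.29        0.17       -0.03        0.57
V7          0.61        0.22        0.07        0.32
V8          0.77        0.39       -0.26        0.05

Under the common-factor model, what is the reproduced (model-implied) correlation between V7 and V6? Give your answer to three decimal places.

0.395

r̂ = Σ λ_i·λ_j across factors = (0.61)(0.29) + (0.22)(0.17) + (0.07)(-0.03) + (0.32)(0.57)
  = +0.1769 +0.0374 -0.0021 +0.1824 = 0.3946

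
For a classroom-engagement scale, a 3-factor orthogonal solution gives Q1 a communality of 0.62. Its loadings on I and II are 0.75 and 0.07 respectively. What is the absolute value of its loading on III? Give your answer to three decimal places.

Under orthogonal rotation h² = Σλ², so λ_III² = h² − (0.5674) = 0.62 − 0.5674 = 0.0526.
|λ| = √0.0526 = 0.2293.

0.229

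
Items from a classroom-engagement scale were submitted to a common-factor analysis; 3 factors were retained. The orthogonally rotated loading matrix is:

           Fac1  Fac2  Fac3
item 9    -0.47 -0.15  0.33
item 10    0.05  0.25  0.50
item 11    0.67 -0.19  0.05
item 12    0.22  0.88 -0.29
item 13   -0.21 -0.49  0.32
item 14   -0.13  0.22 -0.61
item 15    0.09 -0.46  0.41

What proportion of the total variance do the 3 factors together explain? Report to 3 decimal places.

Communalities: 0.3523, 0.3150, 0.4875, 0.9069, 0.3866, 0.4374, 0.3878; Σh² = 3.2735.
Total variance with 7 standardized items is 7, so the solution explains 3.2735/7 = 0.4676.

0.468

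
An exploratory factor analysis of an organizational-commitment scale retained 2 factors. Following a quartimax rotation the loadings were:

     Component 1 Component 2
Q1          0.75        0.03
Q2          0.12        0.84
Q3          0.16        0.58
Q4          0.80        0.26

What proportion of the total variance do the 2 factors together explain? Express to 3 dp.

0.588

SS loadings by factor: 1.2425, 1.1105; total = 2.3530.
Total variance with 4 standardized items is 4, so the solution explains 2.3530/4 = 0.5882.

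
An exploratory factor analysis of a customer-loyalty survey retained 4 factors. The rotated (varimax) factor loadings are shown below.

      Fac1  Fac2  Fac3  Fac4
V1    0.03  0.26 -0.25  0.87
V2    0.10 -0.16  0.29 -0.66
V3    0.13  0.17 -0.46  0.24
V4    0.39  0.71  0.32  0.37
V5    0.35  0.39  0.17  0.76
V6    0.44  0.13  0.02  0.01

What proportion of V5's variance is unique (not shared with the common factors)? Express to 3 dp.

h² = 0.35² + 0.39² + 0.17² + 0.76² = 0.1225 + 0.1521 + 0.0289 + 0.5776 = 0.8811
Uniqueness u² = 1 − h² = 1 − 0.8811 = 0.1189

0.119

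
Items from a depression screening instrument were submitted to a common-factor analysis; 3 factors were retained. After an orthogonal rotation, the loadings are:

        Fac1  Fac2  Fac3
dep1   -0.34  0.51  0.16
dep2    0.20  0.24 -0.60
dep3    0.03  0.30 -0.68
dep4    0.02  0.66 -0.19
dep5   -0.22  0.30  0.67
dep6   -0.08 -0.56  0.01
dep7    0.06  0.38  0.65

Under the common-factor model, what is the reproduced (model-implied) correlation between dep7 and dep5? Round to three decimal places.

r̂ = Σ λ_i·λ_j across factors = (0.06)(-0.22) + (0.38)(0.30) + (0.65)(0.67)
  = -0.0132 +0.1140 +0.4355 = 0.5363

0.536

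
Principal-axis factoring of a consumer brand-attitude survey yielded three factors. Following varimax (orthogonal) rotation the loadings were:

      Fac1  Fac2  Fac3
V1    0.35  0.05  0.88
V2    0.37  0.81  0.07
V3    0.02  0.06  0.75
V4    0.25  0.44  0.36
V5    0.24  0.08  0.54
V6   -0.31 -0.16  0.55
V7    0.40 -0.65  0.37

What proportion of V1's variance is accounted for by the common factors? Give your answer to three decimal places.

h² = 0.35² + 0.05² + 0.88² = 0.1225 + 0.0025 + 0.7744 = 0.8994

0.899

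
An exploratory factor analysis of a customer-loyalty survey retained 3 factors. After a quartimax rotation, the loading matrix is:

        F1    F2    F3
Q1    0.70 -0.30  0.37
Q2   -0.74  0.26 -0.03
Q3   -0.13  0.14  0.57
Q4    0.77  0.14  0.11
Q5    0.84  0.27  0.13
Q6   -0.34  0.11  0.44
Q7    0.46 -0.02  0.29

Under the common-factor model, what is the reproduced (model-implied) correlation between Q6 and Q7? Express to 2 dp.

-0.03

r̂ = Σ λ_i·λ_j across factors = (-0.34)(0.46) + (0.11)(-0.02) + (0.44)(0.29)
  = -0.1564 -0.0022 +0.1276 = -0.0310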